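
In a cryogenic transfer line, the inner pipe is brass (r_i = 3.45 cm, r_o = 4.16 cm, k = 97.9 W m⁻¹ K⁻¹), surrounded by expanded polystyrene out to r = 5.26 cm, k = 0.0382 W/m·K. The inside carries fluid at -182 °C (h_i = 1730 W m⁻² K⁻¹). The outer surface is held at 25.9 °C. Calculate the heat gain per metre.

Q' = 212 W/m

Treat each layer as a resistance in series:
  R'_conv,in = 1/(2πr h) = 1/(2π·0.0345·1730) = 0.002667 m·K/W
  R'_brass = ln(0.0416/0.0345)/(2πk) = 0.1871/(2π·97.9) = 3.042×10^-4 m·K/W
  R'_expanded polystyrene = ln(0.0526/0.0416)/(2πk) = 0.2346/(2π·0.0382) = 0.9775 m·K/W
ΣR = 0.002667 + 3.042×10^-4 + 0.9775 = 0.9805 m·K/W
Q' = ΔT/ΣR = (-182 °C − 25.9 °C)/0.9805 = -212 W/m
(Negative Q' ⇒ heat flows inward; heat gain = 212 W/m.)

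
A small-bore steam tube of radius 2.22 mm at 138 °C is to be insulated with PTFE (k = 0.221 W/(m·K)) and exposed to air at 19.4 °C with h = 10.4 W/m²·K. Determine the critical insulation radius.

r_cr = 2.12 cm

For a cylinder, r_cr = k_ins/h = 0.221/10.4 = 0.0212 m = 2.12 cm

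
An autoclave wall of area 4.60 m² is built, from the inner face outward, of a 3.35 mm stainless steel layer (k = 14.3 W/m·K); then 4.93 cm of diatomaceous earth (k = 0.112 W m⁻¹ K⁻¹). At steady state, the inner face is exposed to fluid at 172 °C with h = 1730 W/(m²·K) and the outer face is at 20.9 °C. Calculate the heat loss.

Q = 1580 W

Treat each layer as a resistance in series:
  R_conv,in = 1/(hA) = 1/(1730·4.60) = 1.257×10^-4 K/W
  R_stainless steel = L/(kA) = 0.00335/(14.3·4.60) = 5.093×10^-5 K/W
  R_diatomaceous earth = L/(kA) = 0.0493/(0.112·4.60) = 0.09569 K/W
ΣR = 1.257×10^-4 + 5.093×10^-5 + 0.09569 = 0.09587 K/W
Q = ΔT/ΣR = (172 °C − 20.9 °C)/0.09587 = 1580 W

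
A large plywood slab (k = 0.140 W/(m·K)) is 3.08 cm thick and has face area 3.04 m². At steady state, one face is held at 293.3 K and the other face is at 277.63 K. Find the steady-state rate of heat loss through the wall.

Q = kA·ΔT/L = 0.140 × 3.04 × |293.3 K − 277.63 K| / 0.0308 = 217 W

Q = 217 W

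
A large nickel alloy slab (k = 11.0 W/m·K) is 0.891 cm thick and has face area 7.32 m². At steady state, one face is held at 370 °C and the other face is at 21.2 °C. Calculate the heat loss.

Q = 3150 kW

Q = kA·ΔT/L = 11.0 × 7.32 × |370 °C − 21.2 °C| / 0.00891 = 3.15×10^6 W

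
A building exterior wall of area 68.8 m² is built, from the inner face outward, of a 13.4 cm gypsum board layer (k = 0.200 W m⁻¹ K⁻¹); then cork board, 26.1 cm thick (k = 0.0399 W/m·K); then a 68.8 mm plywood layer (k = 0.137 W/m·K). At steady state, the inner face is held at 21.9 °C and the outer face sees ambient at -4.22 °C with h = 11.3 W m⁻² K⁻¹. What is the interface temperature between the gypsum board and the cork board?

T = 19.7 °C

Resistance network (inner→outer):
  R_gypsum board = L/(kA) = 0.134/(0.200·68.8) = 0.009738 K/W
  R_cork board = L/(kA) = 0.261/(0.0399·68.8) = 0.09508 K/W
  R_plywood = L/(kA) = 0.0688/(0.137·68.8) = 0.007299 K/W
  R_conv,out = 1/(hA) = 1/(11.3·68.8) = 0.001286 K/W
ΣR = 0.009738 + 0.09508 + 0.007299 + 0.001286 = 0.1134 K/W
Q = ΔT/ΣR = (21.9 °C − -4.22 °C)/0.1134 = 230.3 W
From the inner boundary to the gypsum board/cork board interface, ΣR_partial = 0.009738 K/W.
T_interface = T_in − Q·ΣR_partial = 21.9 °C − (230.3)(0.009738) = 19.7 °C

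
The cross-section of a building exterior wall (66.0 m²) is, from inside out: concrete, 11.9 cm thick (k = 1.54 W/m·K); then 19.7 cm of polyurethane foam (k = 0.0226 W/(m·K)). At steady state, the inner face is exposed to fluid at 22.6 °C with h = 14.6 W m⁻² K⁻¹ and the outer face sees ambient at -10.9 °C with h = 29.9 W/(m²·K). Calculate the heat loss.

Q = 249 W

Treat each layer as a resistance in series:
  R_conv,in = 1/(hA) = 1/(14.6·66.0) = 0.001038 K/W
  R_concrete = L/(kA) = 0.119/(1.54·66.0) = 0.001171 K/W
  R_polyurethane foam = L/(kA) = 0.197/(0.0226·66.0) = 0.1321 K/W
  R_conv,out = 1/(hA) = 1/(29.9·66.0) = 5.067×10^-4 K/W
ΣR = 0.001038 + 0.001171 + 0.1321 + 5.067×10^-4 = 0.1348 K/W
Q = ΔT/ΣR = (22.6 °C − -10.9 °C)/0.1348 = 249 W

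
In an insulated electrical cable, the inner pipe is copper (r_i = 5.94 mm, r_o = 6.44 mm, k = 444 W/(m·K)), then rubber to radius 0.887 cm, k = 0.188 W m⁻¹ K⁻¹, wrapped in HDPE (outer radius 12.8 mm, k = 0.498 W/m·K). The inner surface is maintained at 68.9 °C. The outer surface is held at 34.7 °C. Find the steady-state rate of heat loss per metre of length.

Q' = 88.1 W/m

Series thermal resistances, inner to outer:
  R'_copper = ln(0.00644/0.00594)/(2πk) = 0.08082/(2π·444) = 2.897×10^-5 m·K/W
  R'_rubber = ln(0.00887/0.00644)/(2πk) = 0.3201/(2π·0.188) = 0.2710 m·K/W
  R'_HDPE = ln(0.0128/0.00887)/(2πk) = 0.3668/(2π·0.498) = 0.1172 m·K/W
ΣR = 2.897×10^-5 + 0.2710 + 0.1172 = 0.3882 m·K/W
Q' = ΔT/ΣR = (68.9 °C − 34.7 °C)/0.3882 = 88.1 W/m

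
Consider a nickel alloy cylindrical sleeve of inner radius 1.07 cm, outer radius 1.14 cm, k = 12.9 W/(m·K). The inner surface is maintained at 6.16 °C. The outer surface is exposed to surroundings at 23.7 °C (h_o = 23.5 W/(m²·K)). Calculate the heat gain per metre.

Treat each layer as a resistance in series:
  R'_nickel alloy = ln(0.0114/0.0107)/(2πk) = 0.06337/(2π·12.9) = 7.818×10^-4 m·K/W
  R'_conv,out = 1/(2πr h) = 1/(2π·0.0114·23.5) = 0.5941 m·K/W
ΣR = 7.818×10^-4 + 0.5941 = 0.5949 m·K/W
Q' = ΔT/ΣR = (6.16 °C − 23.7 °C)/0.5949 = -29.5 W/m
(Negative Q' ⇒ heat flows inward; heat gain = 29.5 W/m.)

Q' = 29.5 W/m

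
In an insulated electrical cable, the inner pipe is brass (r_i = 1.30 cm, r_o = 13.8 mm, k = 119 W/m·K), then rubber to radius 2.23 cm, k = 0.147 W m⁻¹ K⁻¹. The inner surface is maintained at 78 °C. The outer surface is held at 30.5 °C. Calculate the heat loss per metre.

Treat each layer as a resistance in series:
  R'_brass = ln(0.0138/0.0130)/(2πk) = 0.05972/(2π·119) = 7.987×10^-5 m·K/W
  R'_rubber = ln(0.0223/0.0138)/(2πk) = 0.4799/(2π·0.147) = 0.5196 m·K/W
ΣR = 7.987×10^-5 + 0.5196 = 0.5197 m·K/W
Q' = ΔT/ΣR = (78 °C − 30.5 °C)/0.5197 = 91.4 W/m

Q' = 91.4 W/m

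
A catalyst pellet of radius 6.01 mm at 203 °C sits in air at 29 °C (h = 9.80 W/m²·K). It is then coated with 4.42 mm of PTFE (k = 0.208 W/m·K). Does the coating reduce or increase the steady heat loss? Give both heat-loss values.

increases: 0.774 → 1.71 W

Critical radius for a sphere: r_cr = 2k/h = 0.0424 m = 4.24 cm.
Outer radius after coating: r₂ = 0.00601 + 0.00442 = 0.01043 m.
Since r₁ < r_cr and r₂ ≤ r_cr, the coating moves toward the maximum at r_cr — heat loss rises.
Bare: R = 1/(4πr₁²h) = 224.8 K/W; Q = 174/224.8 = 0.774 W.
Coated: R = R_cond + R_conv = 101.6 K/W; Q = 174/101.6 = 1.71 W.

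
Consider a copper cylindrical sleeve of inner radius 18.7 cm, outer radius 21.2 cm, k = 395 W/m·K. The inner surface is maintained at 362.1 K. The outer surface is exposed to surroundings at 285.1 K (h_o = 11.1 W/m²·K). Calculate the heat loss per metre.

Q' = 1140 W/m

Resistance network (inner→outer):
  R'_copper = ln(0.212/0.187)/(2πk) = 0.1255/(2π·395) = 5.056×10^-5 m·K/W
  R'_conv,out = 1/(2πr h) = 1/(2π·0.212·11.1) = 0.06763 m·K/W
ΣR = 5.056×10^-5 + 0.06763 = 0.06768 m·K/W
Q' = ΔT/ΣR = (362.1 K − 285.1 K)/0.06768 = 1140 W/m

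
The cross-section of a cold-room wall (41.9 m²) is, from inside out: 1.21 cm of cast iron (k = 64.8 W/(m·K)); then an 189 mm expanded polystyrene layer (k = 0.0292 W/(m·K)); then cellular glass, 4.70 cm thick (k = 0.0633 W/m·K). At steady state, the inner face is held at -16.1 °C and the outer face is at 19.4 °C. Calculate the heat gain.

Q = 206 W

Series thermal resistances, inner to outer:
  R_cast iron = L/(kA) = 0.0121/(64.8·41.9) = 4.457×10^-6 K/W
  R_expanded polystyrene = L/(kA) = 0.189/(0.0292·41.9) = 0.1545 K/W
  R_cellular glass = L/(kA) = 0.0470/(0.0633·41.9) = 0.01772 K/W
ΣR = 4.457×10^-6 + 0.1545 + 0.01772 = 0.1722 K/W
Q = ΔT/ΣR = (-16.1 °C − 19.4 °C)/0.1722 = -206 W
(Negative Q ⇒ heat flows inward; heat gain = 206 W.)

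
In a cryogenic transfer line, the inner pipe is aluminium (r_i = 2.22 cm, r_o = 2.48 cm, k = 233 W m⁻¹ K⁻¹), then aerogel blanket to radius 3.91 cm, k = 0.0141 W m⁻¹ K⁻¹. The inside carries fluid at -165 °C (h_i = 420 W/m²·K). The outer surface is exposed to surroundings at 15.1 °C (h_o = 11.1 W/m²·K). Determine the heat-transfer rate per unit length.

Q' = 32.6 W/m

Resistance network (inner→outer):
  R'_conv,in = 1/(2πr h) = 1/(2π·0.0222·420) = 0.01707 m·K/W
  R'_aluminium = ln(0.0248/0.0222)/(2πk) = 0.1108/(2π·233) = 7.565×10^-5 m·K/W
  R'_aerogel blanket = ln(0.0391/0.0248)/(2πk) = 0.4553/(2π·0.0141) = 5.139 m·K/W
  R'_conv,out = 1/(2πr h) = 1/(2π·0.0391·11.1) = 0.3667 m·K/W
ΣR = 0.01707 + 7.565×10^-5 + 5.139 + 0.3667 = 5.523 m·K/W
Q' = ΔT/ΣR = (-165 °C − 15.1 °C)/5.523 = -32.6 W/m
(Negative Q' ⇒ heat flows inward; heat gain = 32.6 W/m.)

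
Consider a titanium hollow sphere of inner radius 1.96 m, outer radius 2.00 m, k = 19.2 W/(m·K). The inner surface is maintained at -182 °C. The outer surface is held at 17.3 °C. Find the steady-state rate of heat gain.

Q = 4.71×10^6 W

Q = 4πk·ΔT/(1/r₁ − 1/r₂) = 4π × 19.2 × 199.3 / (1/1.96 − 1/2.00) = 4.71×10^6 W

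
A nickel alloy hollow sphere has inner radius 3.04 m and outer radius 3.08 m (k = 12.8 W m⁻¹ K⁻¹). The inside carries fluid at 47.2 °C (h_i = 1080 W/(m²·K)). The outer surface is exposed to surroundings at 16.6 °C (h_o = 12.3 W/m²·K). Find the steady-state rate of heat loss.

Q = 42700 W

Resistance network (inner→outer):
  R_conv,in = 1/(4πr²h) = 1/(4π·3.04²·1080) = 7.973×10^-6 K/W
  R_nickel alloy = (1/3.04 − 1/3.08)/(4πk) = 0.004272/(4π·12.8) = 2.656×10^-5 K/W
  R_conv,out = 1/(4πr²h) = 1/(4π·3.08²·12.3) = 6.820×10^-4 K/W
ΣR = 7.973×10^-6 + 2.656×10^-5 + 6.820×10^-4 = 7.165×10^-4 K/W
Q = ΔT/ΣR = (47.2 °C − 16.6 °C)/7.165×10^-4 = 42700 W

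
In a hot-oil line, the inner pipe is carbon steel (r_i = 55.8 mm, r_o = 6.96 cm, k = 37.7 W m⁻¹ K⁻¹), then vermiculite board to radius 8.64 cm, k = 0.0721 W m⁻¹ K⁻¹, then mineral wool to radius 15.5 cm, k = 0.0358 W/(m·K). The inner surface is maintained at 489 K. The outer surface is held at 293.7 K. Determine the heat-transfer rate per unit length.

Q' = 63.5 W/m

Resistance network (inner→outer):
  R'_carbon steel = ln(0.0696/0.0558)/(2πk) = 0.2210/(2π·37.7) = 9.329×10^-4 m·K/W
  R'_vermiculite board = ln(0.0864/0.0696)/(2πk) = 0.2162/(2π·0.0721) = 0.4773 m·K/W
  R'_mineral wool = ln(0.155/0.0864)/(2πk) = 0.5844/(2π·0.0358) = 2.598 m·K/W
ΣR = 9.329×10^-4 + 0.4773 + 2.598 = 3.076 m·K/W
Q' = ΔT/ΣR = (489 K − 293.7 K)/3.076 = 63.5 W/m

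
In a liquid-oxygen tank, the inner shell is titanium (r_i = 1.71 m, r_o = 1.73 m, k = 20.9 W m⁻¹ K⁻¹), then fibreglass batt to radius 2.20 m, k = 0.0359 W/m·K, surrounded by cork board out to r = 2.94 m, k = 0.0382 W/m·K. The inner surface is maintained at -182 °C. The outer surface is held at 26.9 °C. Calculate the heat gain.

Q = 408 W

Resistance network (inner→outer):
  R_titanium = (1/1.71 − 1/1.73)/(4πk) = 0.006761/(4π·20.9) = 2.574×10^-5 K/W
  R_fibreglass batt = (1/1.73 − 1/2.20)/(4πk) = 0.1235/(4π·0.0359) = 0.2737 K/W
  R_cork board = (1/2.20 − 1/2.94)/(4πk) = 0.1144/(4π·0.0382) = 0.2383 K/W
ΣR = 2.574×10^-5 + 0.2737 + 0.2383 = 0.5120 K/W
Q = ΔT/ΣR = (-182 °C − 26.9 °C)/0.5120 = -408 W
(Negative Q ⇒ heat flows inward; heat gain = 408 W.)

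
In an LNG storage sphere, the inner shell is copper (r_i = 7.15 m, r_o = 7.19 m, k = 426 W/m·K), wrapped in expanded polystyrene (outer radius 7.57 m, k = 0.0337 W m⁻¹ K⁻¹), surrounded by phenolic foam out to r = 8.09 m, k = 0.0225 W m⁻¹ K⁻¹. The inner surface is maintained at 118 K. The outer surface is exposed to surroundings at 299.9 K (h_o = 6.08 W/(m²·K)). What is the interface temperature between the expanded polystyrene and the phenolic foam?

Treat each layer as a resistance in series:
  R_copper = (1/7.15 − 1/7.19)/(4πk) = 7.781×10^-4/(4π·426) = 1.453×10^-7 K/W
  R_expanded polystyrene = (1/7.19 − 1/7.57)/(4πk) = 0.006982/(4π·0.0337) = 0.01649 K/W
  R_phenolic foam = (1/7.57 − 1/8.09)/(4πk) = 0.008491/(4π·0.0225) = 0.03003 K/W
  R_conv,out = 1/(4πr²h) = 1/(4π·8.09²·6.08) = 2.000×10^-4 K/W
ΣR = 1.453×10^-7 + 0.01649 + 0.03003 + 2.000×10^-4 = 0.04672 K/W
Q = ΔT/ΣR = (118 K − 299.9 K)/0.04672 = -3893 W
From the inner boundary to the expanded polystyrene/phenolic foam interface, ΣR_partial = 0.01649 K/W.
T_interface = T_in − Q·ΣR_partial = 118 K − (-3893)(0.01649) = 182.2 K

T = 182.2 K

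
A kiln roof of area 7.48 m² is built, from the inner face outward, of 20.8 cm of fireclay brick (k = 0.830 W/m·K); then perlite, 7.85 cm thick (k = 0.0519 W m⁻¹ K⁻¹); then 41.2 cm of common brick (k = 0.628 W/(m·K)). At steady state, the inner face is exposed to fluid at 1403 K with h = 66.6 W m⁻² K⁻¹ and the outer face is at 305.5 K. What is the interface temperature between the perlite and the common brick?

Resistance network (inner→outer):
  R_conv,in = 1/(hA) = 1/(66.6·7.48) = 0.002007 K/W
  R_fireclay brick = L/(kA) = 0.208/(0.830·7.48) = 0.03350 K/W
  R_perlite = L/(kA) = 0.0785/(0.0519·7.48) = 0.2022 K/W
  R_common brick = L/(kA) = 0.412/(0.628·7.48) = 0.08771 K/W
ΣR = 0.002007 + 0.03350 + 0.2022 + 0.08771 = 0.3254 K/W
Q = ΔT/ΣR = (1403 K − 305.5 K)/0.3254 = 3373 W
From the inner boundary to the perlite/common brick interface, ΣR_partial = 0.2377 K/W.
T_interface = T_in − Q·ΣR_partial = 1403 K − (3373)(0.2377) = 601 K

T = 601 K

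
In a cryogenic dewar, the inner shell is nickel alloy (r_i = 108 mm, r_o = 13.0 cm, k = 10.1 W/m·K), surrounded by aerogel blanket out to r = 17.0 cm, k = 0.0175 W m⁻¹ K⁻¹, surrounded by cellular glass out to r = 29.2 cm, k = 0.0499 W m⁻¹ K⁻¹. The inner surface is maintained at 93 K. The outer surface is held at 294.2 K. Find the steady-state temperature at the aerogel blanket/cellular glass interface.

T = 229.4 K

Resistance network (inner→outer):
  R_nickel alloy = (1/0.108 − 1/0.130)/(4πk) = 1.567/(4π·10.1) = 0.01235 K/W
  R_aerogel blanket = (1/0.130 − 1/0.170)/(4πk) = 1.810/(4π·0.0175) = 8.230 K/W
  R_cellular glass = (1/0.170 − 1/0.292)/(4πk) = 2.458/(4π·0.0499) = 3.919 K/W
ΣR = 0.01235 + 8.230 + 3.919 = 12.16 K/W
Q = ΔT/ΣR = (93 K − 294.2 K)/12.16 = -16.55 W
From the inner boundary to the aerogel blanket/cellular glass interface, ΣR_partial = 8.242 K/W.
T_interface = T_in − Q·ΣR_partial = 93 K − (-16.55)(8.242) = 229.4 K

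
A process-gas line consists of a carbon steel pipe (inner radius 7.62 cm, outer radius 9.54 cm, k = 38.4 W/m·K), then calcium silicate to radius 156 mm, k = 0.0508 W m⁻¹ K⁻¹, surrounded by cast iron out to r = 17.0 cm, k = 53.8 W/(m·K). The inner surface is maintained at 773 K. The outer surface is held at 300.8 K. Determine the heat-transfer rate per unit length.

Resistance network (inner→outer):
  R'_carbon steel = ln(0.0954/0.0762)/(2πk) = 0.2247/(2π·38.4) = 9.314×10^-4 m·K/W
  R'_calcium silicate = ln(0.156/0.0954)/(2πk) = 0.4918/(2π·0.0508) = 1.541 m·K/W
  R'_cast iron = ln(0.170/0.156)/(2πk) = 0.08594/(2π·53.8) = 2.542×10^-4 m·K/W
ΣR = 9.314×10^-4 + 1.541 + 2.542×10^-4 = 1.542 m·K/W
Q' = ΔT/ΣR = (773 K − 300.8 K)/1.542 = 306 W/m

Q' = 306 W/m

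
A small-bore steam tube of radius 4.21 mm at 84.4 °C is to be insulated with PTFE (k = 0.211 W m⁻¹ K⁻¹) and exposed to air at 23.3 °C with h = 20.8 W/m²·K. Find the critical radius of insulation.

For a cylinder, r_cr = k_ins/h = 0.211/20.8 = 0.0101 m = 1.01 cm

r_cr = 1.01 cm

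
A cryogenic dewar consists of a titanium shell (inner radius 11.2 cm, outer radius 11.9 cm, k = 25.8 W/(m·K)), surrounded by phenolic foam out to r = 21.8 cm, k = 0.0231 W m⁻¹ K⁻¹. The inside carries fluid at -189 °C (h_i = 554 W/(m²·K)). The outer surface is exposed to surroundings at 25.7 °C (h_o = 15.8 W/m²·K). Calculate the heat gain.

Treat each layer as a resistance in series:
  R_conv,in = 1/(4πr²h) = 1/(4π·0.112²·554) = 0.01145 K/W
  R_titanium = (1/0.112 − 1/0.119)/(4πk) = 0.5252/(4π·25.8) = 0.001620 K/W
  R_phenolic foam = (1/0.119 − 1/0.218)/(4πk) = 3.816/(4π·0.0231) = 13.15 K/W
  R_conv,out = 1/(4πr²h) = 1/(4π·0.218²·15.8) = 0.1060 K/W
ΣR = 0.01145 + 0.001620 + 13.15 + 0.1060 = 13.27 K/W
Q = ΔT/ΣR = (-189 °C − 25.7 °C)/13.27 = -16.2 W
(Negative Q ⇒ heat flows inward; heat gain = 16.2 W.)

Q = 16.2 W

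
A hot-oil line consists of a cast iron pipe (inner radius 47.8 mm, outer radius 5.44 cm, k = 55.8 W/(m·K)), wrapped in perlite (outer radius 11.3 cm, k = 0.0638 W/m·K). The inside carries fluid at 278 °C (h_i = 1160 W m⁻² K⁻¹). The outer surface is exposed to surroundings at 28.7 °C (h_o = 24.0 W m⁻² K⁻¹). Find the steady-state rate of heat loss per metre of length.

Treat each layer as a resistance in series:
  R'_conv,in = 1/(2πr h) = 1/(2π·0.0478·1160) = 0.002870 m·K/W
  R'_cast iron = ln(0.0544/0.0478)/(2πk) = 0.1293/(2π·55.8) = 3.689×10^-4 m·K/W
  R'_perlite = ln(0.113/0.0544)/(2πk) = 0.7310/(2π·0.0638) = 1.824 m·K/W
  R'_conv,out = 1/(2πr h) = 1/(2π·0.113·24.0) = 0.05869 m·K/W
ΣR = 0.002870 + 3.689×10^-4 + 1.824 + 0.05869 = 1.886 m·K/W
Q' = ΔT/ΣR = (278 °C − 28.7 °C)/1.886 = 132 W/m

Q' = 132 W/m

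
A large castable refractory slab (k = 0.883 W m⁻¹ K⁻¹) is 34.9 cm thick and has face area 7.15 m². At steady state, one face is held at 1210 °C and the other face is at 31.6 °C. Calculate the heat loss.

Q = 21.3 kW

Q = kA·ΔT/L = 0.883 × 7.15 × |1210 °C − 31.6 °C| / 0.349 = 21300 W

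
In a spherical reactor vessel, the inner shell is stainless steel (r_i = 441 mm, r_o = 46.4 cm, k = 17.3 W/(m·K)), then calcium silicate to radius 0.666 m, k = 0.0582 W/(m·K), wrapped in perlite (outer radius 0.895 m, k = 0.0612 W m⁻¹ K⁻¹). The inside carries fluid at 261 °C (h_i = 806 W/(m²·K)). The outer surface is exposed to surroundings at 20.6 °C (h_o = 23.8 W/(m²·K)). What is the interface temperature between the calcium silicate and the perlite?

Resistance network (inner→outer):
  R_conv,in = 1/(4πr²h) = 1/(4π·0.441²·806) = 5.077×10^-4 K/W
  R_stainless steel = (1/0.441 − 1/0.464)/(4πk) = 0.1124/(4π·17.3) = 5.170×10^-4 K/W
  R_calcium silicate = (1/0.464 − 1/0.666)/(4πk) = 0.6537/(4π·0.0582) = 0.8938 K/W
  R_perlite = (1/0.666 − 1/0.895)/(4πk) = 0.3842/(4π·0.0612) = 0.4995 K/W
  R_conv,out = 1/(4πr²h) = 1/(4π·0.895²·23.8) = 0.004174 K/W
ΣR = 5.077×10^-4 + 5.170×10^-4 + 0.8938 + 0.4995 + 0.004174 = 1.398 K/W
Q = ΔT/ΣR = (261 °C − 20.6 °C)/1.398 = 172.0 W
From the inner boundary to the calcium silicate/perlite interface, ΣR_partial = 0.8948 K/W.
T_interface = T_in − Q·ΣR_partial = 261 °C − (172.0)(0.8948) = 107 °C

T = 107 °C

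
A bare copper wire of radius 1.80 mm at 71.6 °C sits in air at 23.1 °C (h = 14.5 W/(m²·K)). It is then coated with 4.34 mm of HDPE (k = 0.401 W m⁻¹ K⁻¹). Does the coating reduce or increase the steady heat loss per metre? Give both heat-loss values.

increases: 7.95 → 21.3 W/m

Critical radius for a cylinder: r_cr = k/h = 0.0277 m = 2.77 cm.
Outer radius after coating: r₂ = 0.00180 + 0.00434 = 0.00614 m.
Since r₁ < r_cr and r₂ ≤ r_cr, the coating moves toward the maximum at r_cr — heat loss rises.
Bare: R = 1/(2πr₁h) = 6.098 m·K/W; Q = 48.5/6.098 = 7.95 W/m.
Coated: R = R_cond + R_conv = 2.275 m·K/W; Q = 48.5/2.275 = 21.3 W/m.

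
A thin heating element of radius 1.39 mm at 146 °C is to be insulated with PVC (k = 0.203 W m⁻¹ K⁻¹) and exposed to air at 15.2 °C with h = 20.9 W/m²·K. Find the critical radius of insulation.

For a cylinder, r_cr = k_ins/h = 0.203/20.9 = 0.00971 m = 0.971 cm

r_cr = 0.971 cm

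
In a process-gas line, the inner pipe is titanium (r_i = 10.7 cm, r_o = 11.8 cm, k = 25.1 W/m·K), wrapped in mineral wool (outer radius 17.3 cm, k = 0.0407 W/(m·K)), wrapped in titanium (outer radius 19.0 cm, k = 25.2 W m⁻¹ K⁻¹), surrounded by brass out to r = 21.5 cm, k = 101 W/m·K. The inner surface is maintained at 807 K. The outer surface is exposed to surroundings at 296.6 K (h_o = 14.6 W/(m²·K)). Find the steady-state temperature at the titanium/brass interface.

T = 313.4 K

Series thermal resistances, inner to outer:
  R'_titanium = ln(0.118/0.107)/(2πk) = 0.09786/(2π·25.1) = 6.205×10^-4 m·K/W
  R'_mineral wool = ln(0.173/0.118)/(2πk) = 0.3826/(2π·0.0407) = 1.496 m·K/W
  R'_titanium = ln(0.190/0.173)/(2πk) = 0.09373/(2π·25.2) = 5.920×10^-4 m·K/W
  R'_brass = ln(0.215/0.190)/(2πk) = 0.1236/(2π·101) = 1.948×10^-4 m·K/W
  R'_conv,out = 1/(2πr h) = 1/(2π·0.215·14.6) = 0.05070 m·K/W
ΣR = 6.205×10^-4 + 1.496 + 5.920×10^-4 + 1.948×10^-4 + 0.05070 = 1.548 m·K/W
Q' = ΔT/ΣR = (807 K − 296.6 K)/1.548 = 329.7 W/m
From the inner boundary to the titanium/brass interface, ΣR_partial = 1.497 m·K/W.
T_interface = T_in − Q'·ΣR_partial = 807 K − (329.7)(1.497) = 313.4 K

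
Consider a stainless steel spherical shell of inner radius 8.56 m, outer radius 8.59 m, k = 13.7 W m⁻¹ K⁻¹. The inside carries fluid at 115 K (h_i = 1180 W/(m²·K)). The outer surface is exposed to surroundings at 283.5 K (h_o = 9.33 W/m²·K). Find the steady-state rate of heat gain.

Q = 1420 kW

Treat each layer as a resistance in series:
  R_conv,in = 1/(4πr²h) = 1/(4π·8.56²·1180) = 9.204×10^-7 K/W
  R_stainless steel = (1/8.56 − 1/8.59)/(4πk) = 4.080×10^-4/(4π·13.7) = 2.370×10^-6 K/W
  R_conv,out = 1/(4πr²h) = 1/(4π·8.59²·9.33) = 1.156×10^-4 K/W
ΣR = 9.204×10^-7 + 2.370×10^-6 + 1.156×10^-4 = 1.189×10^-4 K/W
Q = ΔT/ΣR = (115 K − 283.5 K)/1.189×10^-4 = -1.42×10^6 W
(Negative Q ⇒ heat flows inward; heat gain = 1.42×10^6 W.)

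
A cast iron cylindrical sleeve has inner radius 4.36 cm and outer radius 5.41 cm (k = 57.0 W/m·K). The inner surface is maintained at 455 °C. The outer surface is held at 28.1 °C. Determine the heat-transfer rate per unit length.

Q' = 2πk·ΔT/ln(r₂/r₁) = 2π × 57.0 × 426.9 / ln(0.0541/0.0436) = 7.09×10^5 W/m

Q' = 709 kW/m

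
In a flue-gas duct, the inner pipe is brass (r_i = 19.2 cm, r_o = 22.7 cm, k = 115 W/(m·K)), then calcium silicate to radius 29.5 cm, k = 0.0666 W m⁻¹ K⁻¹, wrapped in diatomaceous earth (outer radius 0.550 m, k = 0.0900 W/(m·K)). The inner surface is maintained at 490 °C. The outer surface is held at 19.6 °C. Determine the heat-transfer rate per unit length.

Q' = 272 W/m

Resistance network (inner→outer):
  R'_brass = ln(0.227/0.192)/(2πk) = 0.1675/(2π·115) = 2.317×10^-4 m·K/W
  R'_calcium silicate = ln(0.295/0.227)/(2πk) = 0.2620/(2π·0.0666) = 0.6262 m·K/W
  R'_diatomaceous earth = ln(0.550/0.295)/(2πk) = 0.6229/(2π·0.0900) = 1.102 m·K/W
ΣR = 2.317×10^-4 + 0.6262 + 1.102 = 1.728 m·K/W
Q' = ΔT/ΣR = (490 °C − 19.6 °C)/1.728 = 272 W/m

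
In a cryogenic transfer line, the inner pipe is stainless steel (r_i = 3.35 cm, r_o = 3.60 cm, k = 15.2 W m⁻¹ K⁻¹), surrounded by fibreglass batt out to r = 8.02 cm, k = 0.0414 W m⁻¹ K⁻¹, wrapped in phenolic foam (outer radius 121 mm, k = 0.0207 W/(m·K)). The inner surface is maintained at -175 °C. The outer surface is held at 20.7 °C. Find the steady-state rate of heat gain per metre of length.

Q' = 31.4 W/m

Series thermal resistances, inner to outer:
  R'_stainless steel = ln(0.0360/0.0335)/(2πk) = 0.07197/(2π·15.2) = 7.536×10^-4 m·K/W
  R'_fibreglass batt = ln(0.0802/0.0360)/(2πk) = 0.8010/(2π·0.0414) = 3.079 m·K/W
  R'_phenolic foam = ln(0.121/0.0802)/(2πk) = 0.4113/(2π·0.0207) = 3.162 m·K/W
ΣR = 7.536×10^-4 + 3.079 + 3.162 = 6.242 m·K/W
Q' = ΔT/ΣR = (-175 °C − 20.7 °C)/6.242 = -31.4 W/m
(Negative Q' ⇒ heat flows inward; heat gain = 31.4 W/m.)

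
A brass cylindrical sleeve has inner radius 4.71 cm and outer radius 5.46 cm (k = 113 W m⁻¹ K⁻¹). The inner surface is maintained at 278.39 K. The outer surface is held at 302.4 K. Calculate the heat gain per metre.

Q' = 2πk·ΔT/ln(r₂/r₁) = 2π × 113 × 24.01 / ln(0.0546/0.0471) = 1.15×10^5 W/m

Q' = 1.15×10^5 W/m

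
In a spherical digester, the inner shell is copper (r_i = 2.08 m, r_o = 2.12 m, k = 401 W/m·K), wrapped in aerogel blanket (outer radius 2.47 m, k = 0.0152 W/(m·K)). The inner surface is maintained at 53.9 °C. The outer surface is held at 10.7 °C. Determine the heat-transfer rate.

Q = 123 W

Treat each layer as a resistance in series:
  R_copper = (1/2.08 − 1/2.12)/(4πk) = 0.009071/(4π·401) = 1.800×10^-6 K/W
  R_aerogel blanket = (1/2.12 − 1/2.47)/(4πk) = 0.06684/(4π·0.0152) = 0.3499 K/W
ΣR = 1.800×10^-6 + 0.3499 = 0.3499 K/W
Q = ΔT/ΣR = (53.9 °C − 10.7 °C)/0.3499 = 123 W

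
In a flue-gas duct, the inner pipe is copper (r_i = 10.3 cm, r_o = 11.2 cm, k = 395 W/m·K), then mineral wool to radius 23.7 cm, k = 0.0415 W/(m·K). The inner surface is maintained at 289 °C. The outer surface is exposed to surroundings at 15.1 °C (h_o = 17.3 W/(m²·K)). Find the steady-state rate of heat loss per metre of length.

Series thermal resistances, inner to outer:
  R'_copper = ln(0.112/0.103)/(2πk) = 0.08377/(2π·395) = 3.375×10^-5 m·K/W
  R'_mineral wool = ln(0.237/0.112)/(2πk) = 0.7496/(2π·0.0415) = 2.875 m·K/W
  R'_conv,out = 1/(2πr h) = 1/(2π·0.237·17.3) = 0.03882 m·K/W
ΣR = 3.375×10^-5 + 2.875 + 0.03882 = 2.914 m·K/W
Q' = ΔT/ΣR = (289 °C − 15.1 °C)/2.914 = 94.0 W/m

Q' = 94.0 W/m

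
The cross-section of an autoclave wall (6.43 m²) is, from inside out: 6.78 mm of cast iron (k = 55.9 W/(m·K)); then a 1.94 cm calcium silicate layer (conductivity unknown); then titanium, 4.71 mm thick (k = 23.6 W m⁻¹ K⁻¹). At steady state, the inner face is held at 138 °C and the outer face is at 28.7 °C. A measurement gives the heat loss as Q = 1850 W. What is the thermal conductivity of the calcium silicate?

k = 0.0511 W/m·K

ΣR = ΔT/Q = |138 − 28.7|/1850 = 0.05908 K/W
Known resistances:
  R_cast iron = L/(kA) = 0.00678/(55.9·6.43) = 1.886×10^-5 K/W
  R_titanium = L/(kA) = 0.00471/(23.6·6.43) = 3.104×10^-5 K/W
R_calcium silicate = ΣR − ΣR_known = 0.05908 − 4.990×10^-5 = 0.05903 K/W
L/(kA) = 0.05903 ⇒ k = 0.0194/(0.05903·6.43) = 0.0511 W/m·K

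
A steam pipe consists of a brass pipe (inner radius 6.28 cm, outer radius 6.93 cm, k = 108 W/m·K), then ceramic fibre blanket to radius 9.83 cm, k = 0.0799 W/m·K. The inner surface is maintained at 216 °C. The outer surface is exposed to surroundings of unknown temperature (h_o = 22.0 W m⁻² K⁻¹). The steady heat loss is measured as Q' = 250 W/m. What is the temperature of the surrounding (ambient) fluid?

Sum the resistances:
  R'_brass = ln(0.0693/0.0628)/(2πk) = 0.09849/(2π·108) = 1.451×10^-4 m·K/W
  R'_ceramic fibre blanket = ln(0.0983/0.0693)/(2πk) = 0.3496/(2π·0.0799) = 0.6963 m·K/W
  R'_conv,out = 1/(2πr h) = 1/(2π·0.0983·22.0) = 0.07359 m·K/W
ΣR = 0.7701 m·K/W
ΔT = Q'·ΣR = 250 × 0.7701 = 192.5 K
Heat flows outward, so T_out = T_in − ΔT = 216 − 192.5 = 23.5 °C

T_out = 23.5 °C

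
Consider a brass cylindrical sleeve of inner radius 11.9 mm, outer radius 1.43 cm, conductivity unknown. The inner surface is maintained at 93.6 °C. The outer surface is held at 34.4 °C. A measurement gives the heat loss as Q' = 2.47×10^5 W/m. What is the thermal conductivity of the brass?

k = 122 W/m·K

ΣR = ΔT/Q' = |93.6 − 34.4|/2.47×10^5 = 2.397×10^-4 m·K/W
ln(r₂/r₁)/(2πk) = 2.397×10^-4 ⇒ k = 0.1837/(2π·2.397×10^-4) = 122 W/m·K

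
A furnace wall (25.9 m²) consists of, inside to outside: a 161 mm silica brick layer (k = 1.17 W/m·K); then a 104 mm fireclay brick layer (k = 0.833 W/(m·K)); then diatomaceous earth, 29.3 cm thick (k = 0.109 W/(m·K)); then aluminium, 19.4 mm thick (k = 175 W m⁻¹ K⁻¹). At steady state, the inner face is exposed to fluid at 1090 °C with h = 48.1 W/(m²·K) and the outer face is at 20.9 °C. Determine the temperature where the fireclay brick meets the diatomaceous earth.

Series thermal resistances, inner to outer:
  R_conv,in = 1/(hA) = 1/(48.1·25.9) = 8.027×10^-4 K/W
  R_silica brick = L/(kA) = 0.161/(1.17·25.9) = 0.005313 K/W
  R_fireclay brick = L/(kA) = 0.104/(0.833·25.9) = 0.004820 K/W
  R_diatomaceous earth = L/(kA) = 0.293/(0.109·25.9) = 0.1038 K/W
  R_aluminium = L/(kA) = 0.0194/(175·25.9) = 4.280×10^-6 K/W
ΣR = 8.027×10^-4 + 0.005313 + 0.004820 + 0.1038 + 4.280×10^-6 = 0.1147 K/W
Q = ΔT/ΣR = (1090 °C − 20.9 °C)/0.1147 = 9321 W
From the inner boundary to the fireclay brick/diatomaceous earth interface, ΣR_partial = 0.01094 K/W.
T_interface = T_in − Q·ΣR_partial = 1090 °C − (9321)(0.01094) = 988 °C

T = 988 °C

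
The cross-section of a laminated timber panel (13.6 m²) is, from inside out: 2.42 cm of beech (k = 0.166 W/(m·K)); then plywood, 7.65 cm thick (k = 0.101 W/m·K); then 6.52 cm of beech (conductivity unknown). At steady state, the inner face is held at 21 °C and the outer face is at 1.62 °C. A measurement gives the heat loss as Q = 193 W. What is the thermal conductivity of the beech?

k = 0.141 W/m·K

ΣR = ΔT/Q = |21 − 1.62|/193 = 0.1004 K/W
Known resistances:
  R_beech = L/(kA) = 0.0242/(0.166·13.6) = 0.01072 K/W
  R_plywood = L/(kA) = 0.0765/(0.101·13.6) = 0.05569 K/W
R_beech = ΣR − ΣR_known = 0.1004 − 0.06641 = 0.03399 K/W
L/(kA) = 0.03399 ⇒ k = 0.0652/(0.03399·13.6) = 0.141 W/m·K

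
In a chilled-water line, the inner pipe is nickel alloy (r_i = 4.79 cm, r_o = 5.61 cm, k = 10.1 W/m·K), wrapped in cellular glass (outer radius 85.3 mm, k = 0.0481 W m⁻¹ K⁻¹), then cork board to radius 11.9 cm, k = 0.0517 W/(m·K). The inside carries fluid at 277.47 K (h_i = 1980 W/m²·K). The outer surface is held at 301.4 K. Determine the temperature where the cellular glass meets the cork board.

Series thermal resistances, inner to outer:
  R'_conv,in = 1/(2πr h) = 1/(2π·0.0479·1980) = 0.001678 m·K/W
  R'_nickel alloy = ln(0.0561/0.0479)/(2πk) = 0.1580/(2π·10.1) = 0.002490 m·K/W
  R'_cellular glass = ln(0.0853/0.0561)/(2πk) = 0.4190/(2π·0.0481) = 1.387 m·K/W
  R'_cork board = ln(0.119/0.0853)/(2πk) = 0.3329/(2π·0.0517) = 1.025 m·K/W
ΣR = 0.001678 + 0.002490 + 1.387 + 1.025 = 2.416 m·K/W
Q' = ΔT/ΣR = (277.47 K − 301.4 K)/2.416 = -9.905 W/m
From the inner boundary to the cellular glass/cork board interface, ΣR_partial = 1.391 m·K/W.
T_interface = T_in − Q'·ΣR_partial = 277.47 K − (-9.905)(1.391) = 291.2 K

T = 291.2 K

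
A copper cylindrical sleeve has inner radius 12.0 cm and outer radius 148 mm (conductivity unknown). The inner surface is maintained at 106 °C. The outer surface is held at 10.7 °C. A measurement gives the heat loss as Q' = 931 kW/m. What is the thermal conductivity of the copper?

k = 326 W/m·K

ΣR = ΔT/Q' = |106 − 10.7|/9.31×10^5 = 1.024×10^-4 m·K/W
ln(r₂/r₁)/(2πk) = 1.024×10^-4 ⇒ k = 0.2097/(2π·1.024×10^-4) = 326 W/m·K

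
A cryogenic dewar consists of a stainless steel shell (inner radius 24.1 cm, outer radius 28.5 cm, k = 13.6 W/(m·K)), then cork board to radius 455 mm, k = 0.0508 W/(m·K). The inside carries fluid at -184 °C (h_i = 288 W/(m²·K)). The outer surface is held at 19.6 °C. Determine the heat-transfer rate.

Series thermal resistances, inner to outer:
  R_conv,in = 1/(4πr²h) = 1/(4π·0.241²·288) = 0.004757 K/W
  R_stainless steel = (1/0.241 − 1/0.285)/(4πk) = 0.6406/(4π·13.6) = 0.003748 K/W
  R_cork board = (1/0.285 − 1/0.455)/(4πk) = 1.311/(4π·0.0508) = 2.054 K/W
ΣR = 0.004757 + 0.003748 + 2.054 = 2.063 K/W
Q = ΔT/ΣR = (-184 °C − 19.6 °C)/2.063 = -98.7 W
(Negative Q ⇒ heat flows inward; heat gain = 98.7 W.)

Q = 98.7 W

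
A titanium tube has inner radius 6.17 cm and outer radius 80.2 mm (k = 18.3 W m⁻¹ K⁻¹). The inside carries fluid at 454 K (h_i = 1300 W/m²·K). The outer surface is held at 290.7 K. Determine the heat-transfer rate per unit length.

Treat each layer as a resistance in series:
  R'_conv,in = 1/(2πr h) = 1/(2π·0.0617·1300) = 0.001984 m·K/W
  R'_titanium = ln(0.0802/0.0617)/(2πk) = 0.2622/(2π·18.3) = 0.002281 m·K/W
ΣR = 0.001984 + 0.002281 = 0.004265 m·K/W
Q' = ΔT/ΣR = (454 K − 290.7 K)/0.004265 = 38300 W/m

Q' = 38.3 kW/m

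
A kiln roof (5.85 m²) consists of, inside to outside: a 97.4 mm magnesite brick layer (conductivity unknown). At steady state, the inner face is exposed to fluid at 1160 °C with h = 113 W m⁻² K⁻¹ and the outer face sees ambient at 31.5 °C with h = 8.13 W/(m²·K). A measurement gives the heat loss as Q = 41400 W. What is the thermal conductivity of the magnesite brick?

k = 3.53 W/m·K

ΣR = ΔT/Q = |1160 − 31.5|/41400 = 0.02726 K/W
Known resistances:
  R_conv,in = 1/(hA) = 1/(113·5.85) = 0.001513 K/W
  R_conv,out = 1/(hA) = 1/(8.13·5.85) = 0.02103 K/W
R_magnesite brick = ΣR − ΣR_known = 0.02726 − 0.02254 = 0.004720 K/W
L/(kA) = 0.004720 ⇒ k = 0.0974/(0.004720·5.85) = 3.53 W/m·K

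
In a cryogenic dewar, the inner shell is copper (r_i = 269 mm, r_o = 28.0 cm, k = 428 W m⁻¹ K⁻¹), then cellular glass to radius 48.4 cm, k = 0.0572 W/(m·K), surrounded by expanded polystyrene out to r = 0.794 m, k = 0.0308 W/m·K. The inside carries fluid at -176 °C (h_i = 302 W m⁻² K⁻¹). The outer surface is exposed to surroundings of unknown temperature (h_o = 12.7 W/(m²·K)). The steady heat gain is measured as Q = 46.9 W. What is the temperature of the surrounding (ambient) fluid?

T_out = 20.6 °C

Series resistances:
  R_conv,in = 1/(4πr²h) = 1/(4π·0.269²·302) = 0.003641 K/W
  R_copper = (1/0.269 − 1/0.280)/(4πk) = 0.1460/(4π·428) = 2.715×10^-5 K/W
  R_cellular glass = (1/0.280 − 1/0.484)/(4πk) = 1.505/(4π·0.0572) = 2.094 K/W
  R_expanded polystyrene = (1/0.484 − 1/0.794)/(4πk) = 0.8067/(4π·0.0308) = 2.084 K/W
  R_conv,out = 1/(4πr²h) = 1/(4π·0.794²·12.7) = 0.009939 K/W
ΣR = 4.192 K/W
ΔT = Q·ΣR = 46.9 × 4.192 = 196.6 K
Heat flows inward, so T_out = T_in + ΔT = -176 + 196.6 = 20.6 °C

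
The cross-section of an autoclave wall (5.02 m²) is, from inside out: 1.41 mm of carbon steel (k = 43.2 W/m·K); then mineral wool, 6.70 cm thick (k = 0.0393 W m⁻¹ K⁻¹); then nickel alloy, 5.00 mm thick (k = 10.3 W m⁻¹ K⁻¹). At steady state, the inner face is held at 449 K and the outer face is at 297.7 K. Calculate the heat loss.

Resistance network (inner→outer):
  R_carbon steel = L/(kA) = 0.00141/(43.2·5.02) = 6.502×10^-6 K/W
  R_mineral wool = L/(kA) = 0.0670/(0.0393·5.02) = 0.3396 K/W
  R_nickel alloy = L/(kA) = 0.00500/(10.3·5.02) = 9.670×10^-5 K/W
ΣR = 6.502×10^-6 + 0.3396 + 9.670×10^-5 = 0.3397 K/W
Q = ΔT/ΣR = (449 K − 297.7 K)/0.3397 = 445 W

Q = 445 W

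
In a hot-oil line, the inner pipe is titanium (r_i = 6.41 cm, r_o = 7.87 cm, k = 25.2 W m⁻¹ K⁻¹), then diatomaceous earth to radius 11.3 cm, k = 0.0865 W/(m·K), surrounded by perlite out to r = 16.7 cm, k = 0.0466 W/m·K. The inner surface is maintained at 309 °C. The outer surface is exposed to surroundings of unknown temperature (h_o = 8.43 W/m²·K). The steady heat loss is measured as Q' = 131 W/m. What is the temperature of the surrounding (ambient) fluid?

T_out = 32.1 °C

Sum the resistances:
  R'_titanium = ln(0.0787/0.0641)/(2πk) = 0.2052/(2π·25.2) = 0.001296 m·K/W
  R'_diatomaceous earth = ln(0.113/0.0787)/(2πk) = 0.3617/(2π·0.0865) = 0.6656 m·K/W
  R'_perlite = ln(0.167/0.113)/(2πk) = 0.3906/(2π·0.0466) = 1.334 m·K/W
  R'_conv,out = 1/(2πr h) = 1/(2π·0.167·8.43) = 0.1131 m·K/W
ΣR = 2.114 m·K/W
ΔT = Q'·ΣR = 131 × 2.114 = 276.9 K
Heat flows outward, so T_out = T_in − ΔT = 309 − 276.9 = 32.1 °C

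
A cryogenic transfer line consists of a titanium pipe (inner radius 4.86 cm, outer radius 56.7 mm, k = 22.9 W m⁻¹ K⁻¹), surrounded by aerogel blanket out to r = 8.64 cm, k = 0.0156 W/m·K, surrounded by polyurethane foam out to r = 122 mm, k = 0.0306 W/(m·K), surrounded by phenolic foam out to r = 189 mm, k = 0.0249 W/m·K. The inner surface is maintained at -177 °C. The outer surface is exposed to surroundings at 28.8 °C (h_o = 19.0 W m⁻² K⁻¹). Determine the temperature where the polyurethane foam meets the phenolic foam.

T = -36.7 °C

Series thermal resistances, inner to outer:
  R'_titanium = ln(0.0567/0.0486)/(2πk) = 0.1542/(2π·22.9) = 0.001071 m·K/W
  R'_aerogel blanket = ln(0.0864/0.0567)/(2πk) = 0.4212/(2π·0.0156) = 4.297 m·K/W
  R'_polyurethane foam = ln(0.122/0.0864)/(2πk) = 0.3450/(2π·0.0306) = 1.795 m·K/W
  R'_phenolic foam = ln(0.189/0.122)/(2πk) = 0.4377/(2π·0.0249) = 2.798 m·K/W
  R'_conv,out = 1/(2πr h) = 1/(2π·0.189·19.0) = 0.04432 m·K/W
ΣR = 0.001071 + 4.297 + 1.795 + 2.798 + 0.04432 = 8.935 m·K/W
Q' = ΔT/ΣR = (-177 °C − 28.8 °C)/8.935 = -23.03 W/m
From the inner boundary to the polyurethane foam/phenolic foam interface, ΣR_partial = 6.093 m·K/W.
T_interface = T_in − Q'·ΣR_partial = -177 °C − (-23.03)(6.093) = -36.7 °C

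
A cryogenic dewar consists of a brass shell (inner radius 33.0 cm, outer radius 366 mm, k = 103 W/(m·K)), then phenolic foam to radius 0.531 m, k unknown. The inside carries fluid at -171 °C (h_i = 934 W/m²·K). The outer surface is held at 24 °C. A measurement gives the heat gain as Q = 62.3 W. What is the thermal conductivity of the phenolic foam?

k = 0.0216 W/m·K

ΣR = ΔT/Q = |-171 − 24|/62.3 = 3.130 K/W
Known resistances:
  R_conv,in = 1/(4πr²h) = 1/(4π·0.330²·934) = 7.824×10^-4 K/W
  R_brass = (1/0.330 − 1/0.366)/(4πk) = 0.2981/(4π·103) = 2.303×10^-4 K/W
R_phenolic foam = ΣR − ΣR_known = 3.130 − 0.001013 = 3.129 K/W
(1/r₁−1/r₂)/(4πk) = 3.129 ⇒ k = 0.8490/(4π·3.129) = 0.0216 W/m·K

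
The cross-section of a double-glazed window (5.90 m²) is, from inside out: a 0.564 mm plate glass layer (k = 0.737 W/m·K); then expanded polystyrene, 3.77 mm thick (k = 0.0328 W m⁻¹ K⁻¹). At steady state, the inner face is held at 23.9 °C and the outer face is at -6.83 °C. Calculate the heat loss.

Q = 1570 W

Treat each layer as a resistance in series:
  R_plate glass = L/(kA) = 5.64×10^-4/(0.737·5.90) = 1.297×10^-4 K/W
  R_expanded polystyrene = L/(kA) = 0.00377/(0.0328·5.90) = 0.01948 K/W
ΣR = 1.297×10^-4 + 0.01948 = 0.01961 K/W
Q = ΔT/ΣR = (23.9 °C − -6.83 °C)/0.01961 = 1570 W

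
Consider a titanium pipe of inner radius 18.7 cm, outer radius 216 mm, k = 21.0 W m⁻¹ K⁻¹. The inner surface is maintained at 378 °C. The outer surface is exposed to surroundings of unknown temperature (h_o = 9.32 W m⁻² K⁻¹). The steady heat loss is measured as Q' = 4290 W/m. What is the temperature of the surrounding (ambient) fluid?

T_out = 34.2 °C

Sum the resistances:
  R'_titanium = ln(0.216/0.187)/(2πk) = 0.1442/(2π·21.0) = 0.001093 m·K/W
  R'_conv,out = 1/(2πr h) = 1/(2π·0.216·9.32) = 0.07906 m·K/W
ΣR = 0.08015 m·K/W
ΔT = Q'·ΣR = 4290 × 0.08015 = 343.8 K
Heat flows outward, so T_out = T_in − ΔT = 378 − 343.8 = 34.2 °C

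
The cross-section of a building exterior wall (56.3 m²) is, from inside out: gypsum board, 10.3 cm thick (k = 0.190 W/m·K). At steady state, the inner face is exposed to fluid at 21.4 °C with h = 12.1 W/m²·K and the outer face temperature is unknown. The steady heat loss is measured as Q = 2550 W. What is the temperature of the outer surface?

T_out = -6.90 °C

Sum the resistances:
  R_conv,in = 1/(hA) = 1/(12.1·56.3) = 0.001468 K/W
  R_gypsum board = L/(kA) = 0.103/(0.190·56.3) = 0.009629 K/W
ΣR = 0.01110 K/W
ΔT = Q·ΣR = 2550 × 0.01110 = 28.30 K
Heat flows outward, so T_out = T_in − ΔT = 21.4 − 28.30 = -6.90 °C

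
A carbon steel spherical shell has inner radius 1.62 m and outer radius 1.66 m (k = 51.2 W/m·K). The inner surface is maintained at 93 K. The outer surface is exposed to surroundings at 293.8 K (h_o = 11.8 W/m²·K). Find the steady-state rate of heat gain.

Q = 81.3 kW

Treat each layer as a resistance in series:
  R_carbon steel = (1/1.62 − 1/1.66)/(4πk) = 0.01487/(4π·51.2) = 2.312×10^-5 K/W
  R_conv,out = 1/(4πr²h) = 1/(4π·1.66²·11.8) = 0.002447 K/W
ΣR = 2.312×10^-5 + 0.002447 = 0.002470 K/W
Q = ΔT/ΣR = (93 K − 293.8 K)/0.002470 = -81300 W
(Negative Q ⇒ heat flows inward; heat gain = 81300 W.)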